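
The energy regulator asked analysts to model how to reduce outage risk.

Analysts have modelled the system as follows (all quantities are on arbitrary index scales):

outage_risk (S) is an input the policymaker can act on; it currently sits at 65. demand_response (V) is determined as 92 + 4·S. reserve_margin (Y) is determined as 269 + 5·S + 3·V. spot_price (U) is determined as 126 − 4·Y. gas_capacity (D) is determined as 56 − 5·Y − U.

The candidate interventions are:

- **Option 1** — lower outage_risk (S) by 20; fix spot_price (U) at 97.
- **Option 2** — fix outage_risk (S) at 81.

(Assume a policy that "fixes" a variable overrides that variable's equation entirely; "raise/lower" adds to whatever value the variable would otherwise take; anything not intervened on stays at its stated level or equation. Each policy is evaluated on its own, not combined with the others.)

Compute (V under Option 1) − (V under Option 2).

-144

Option 1 (S − 20, U := 97):
  S = 65 − 20 = 45
  V = 92 + 4·45 = 272
Option 2 (S := 81):
  S = 81
  V = 92 + 4·81 = 416
V: 272 − 416 = -144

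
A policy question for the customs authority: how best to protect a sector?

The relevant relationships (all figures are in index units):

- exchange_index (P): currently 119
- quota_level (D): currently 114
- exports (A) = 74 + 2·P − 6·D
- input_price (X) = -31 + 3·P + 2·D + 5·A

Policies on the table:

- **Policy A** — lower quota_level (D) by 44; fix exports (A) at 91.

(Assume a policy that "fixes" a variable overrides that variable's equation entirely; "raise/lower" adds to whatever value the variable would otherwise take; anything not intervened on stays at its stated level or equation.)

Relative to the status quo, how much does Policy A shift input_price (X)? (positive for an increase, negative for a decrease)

2227

Baseline:
  P = 119
  D = 114
  A = 74 + 2·119 − 6·114 = -372
  X = -31 + 3·119 + 2·114 + 5·(-372) = -1306
Policy A (D − 44, A := 91):
  P = 119
  D = 114 − 44 = 70
  A = 91
  X = -31 + 3·119 + 2·70 + 5·91 = 921
Change in X: 921 − (-1306) = 2227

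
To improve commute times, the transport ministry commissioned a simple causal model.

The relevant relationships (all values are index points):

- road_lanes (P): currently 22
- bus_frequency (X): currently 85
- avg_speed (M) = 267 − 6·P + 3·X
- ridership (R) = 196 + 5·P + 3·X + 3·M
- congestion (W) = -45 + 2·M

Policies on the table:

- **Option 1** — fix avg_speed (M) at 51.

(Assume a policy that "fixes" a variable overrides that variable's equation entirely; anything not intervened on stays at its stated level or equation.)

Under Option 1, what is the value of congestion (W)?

Option 1 (M := 51):
  P = 22
  X = 85
  M = 51
  W = -45 + 2·51 = 57

57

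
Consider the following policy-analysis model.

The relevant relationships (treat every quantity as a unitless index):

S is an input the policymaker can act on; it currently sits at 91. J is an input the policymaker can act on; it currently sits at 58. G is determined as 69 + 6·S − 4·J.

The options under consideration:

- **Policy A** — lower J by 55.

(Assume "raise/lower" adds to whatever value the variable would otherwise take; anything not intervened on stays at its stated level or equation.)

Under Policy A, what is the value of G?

603

Policy A (J − 55):
  S = 91
  J = 58 − 55 = 3
  G = 69 + 6·91 − 4·3 = 603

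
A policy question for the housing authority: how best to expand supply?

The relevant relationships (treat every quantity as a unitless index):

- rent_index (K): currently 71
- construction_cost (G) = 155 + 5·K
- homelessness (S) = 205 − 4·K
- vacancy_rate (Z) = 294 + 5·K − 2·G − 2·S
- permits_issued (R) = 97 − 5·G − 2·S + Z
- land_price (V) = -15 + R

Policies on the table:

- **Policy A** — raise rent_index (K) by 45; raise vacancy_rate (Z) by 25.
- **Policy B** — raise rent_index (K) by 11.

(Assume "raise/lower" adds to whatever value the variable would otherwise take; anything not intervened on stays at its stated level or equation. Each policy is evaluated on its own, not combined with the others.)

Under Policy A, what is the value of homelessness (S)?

Policy A (K + 45, Z + 25):
  K = 71 + 45 = 116
  S = 205 − 4·116 = -259

-259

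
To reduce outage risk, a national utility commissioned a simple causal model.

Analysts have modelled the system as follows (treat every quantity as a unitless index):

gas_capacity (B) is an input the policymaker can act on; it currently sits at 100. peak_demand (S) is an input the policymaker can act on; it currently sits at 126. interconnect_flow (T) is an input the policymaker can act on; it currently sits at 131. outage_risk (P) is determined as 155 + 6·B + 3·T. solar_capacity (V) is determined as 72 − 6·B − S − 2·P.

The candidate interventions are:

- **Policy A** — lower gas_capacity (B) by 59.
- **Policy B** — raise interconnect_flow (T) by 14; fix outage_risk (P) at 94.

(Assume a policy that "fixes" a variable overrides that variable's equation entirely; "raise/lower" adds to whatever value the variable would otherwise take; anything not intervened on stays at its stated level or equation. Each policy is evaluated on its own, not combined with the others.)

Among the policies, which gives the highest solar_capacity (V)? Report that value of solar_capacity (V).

Policy A (B − 59):
  B = 100 − 59 = 41
  S = 126
  T = 131
  P = 155 + 6·41 + 3·131 = 794
  V = 72 − 6·41 − 126 − 2·794 = -1888
Policy B (T + 14, P := 94):
  B = 100
  S = 126
  T = 131 + 14 = 145
  P = 94
  V = 72 − 6·100 − 126 − 2·94 = -842
Comparing — Policy A: V=-1888, Policy B: V=-842. Highest is -842 (Policy B).

-842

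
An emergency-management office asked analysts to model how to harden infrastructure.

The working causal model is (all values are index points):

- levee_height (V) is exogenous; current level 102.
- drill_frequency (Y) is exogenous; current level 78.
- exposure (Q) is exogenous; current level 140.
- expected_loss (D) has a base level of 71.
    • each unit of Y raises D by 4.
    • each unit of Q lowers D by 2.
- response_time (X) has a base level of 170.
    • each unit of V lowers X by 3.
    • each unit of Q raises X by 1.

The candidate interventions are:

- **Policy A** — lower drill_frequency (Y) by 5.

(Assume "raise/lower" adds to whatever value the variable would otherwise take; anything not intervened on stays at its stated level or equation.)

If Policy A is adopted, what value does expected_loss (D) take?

Policy A (Y − 5):
  Y = 78 − 5 = 73
  Q = 140
  D = 71 + 4·73 − 2·140 = 83

83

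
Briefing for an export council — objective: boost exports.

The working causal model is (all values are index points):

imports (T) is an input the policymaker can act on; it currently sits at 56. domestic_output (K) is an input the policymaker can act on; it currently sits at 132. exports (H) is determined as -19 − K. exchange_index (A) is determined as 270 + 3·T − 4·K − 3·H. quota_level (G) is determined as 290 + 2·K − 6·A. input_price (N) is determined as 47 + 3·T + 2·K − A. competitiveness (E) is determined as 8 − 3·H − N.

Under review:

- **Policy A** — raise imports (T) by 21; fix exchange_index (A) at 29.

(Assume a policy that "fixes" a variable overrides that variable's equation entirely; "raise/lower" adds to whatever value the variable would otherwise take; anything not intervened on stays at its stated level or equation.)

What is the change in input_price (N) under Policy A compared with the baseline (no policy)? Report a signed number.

397

Baseline:
  T = 56
  K = 132
  H = -19 − 132 = -151
  A = 270 + 3·56 − 4·132 − 3·(-151) = 363
  N = 47 + 3·56 + 2·132 − 363 = 116
Policy A (T + 21, A := 29):
  T = 56 + 21 = 77
  K = 132
  H = -19 − 132 = -151
  A = 29
  N = 47 + 3·77 + 2·132 − 29 = 513
Change in N: 513 − 116 = 397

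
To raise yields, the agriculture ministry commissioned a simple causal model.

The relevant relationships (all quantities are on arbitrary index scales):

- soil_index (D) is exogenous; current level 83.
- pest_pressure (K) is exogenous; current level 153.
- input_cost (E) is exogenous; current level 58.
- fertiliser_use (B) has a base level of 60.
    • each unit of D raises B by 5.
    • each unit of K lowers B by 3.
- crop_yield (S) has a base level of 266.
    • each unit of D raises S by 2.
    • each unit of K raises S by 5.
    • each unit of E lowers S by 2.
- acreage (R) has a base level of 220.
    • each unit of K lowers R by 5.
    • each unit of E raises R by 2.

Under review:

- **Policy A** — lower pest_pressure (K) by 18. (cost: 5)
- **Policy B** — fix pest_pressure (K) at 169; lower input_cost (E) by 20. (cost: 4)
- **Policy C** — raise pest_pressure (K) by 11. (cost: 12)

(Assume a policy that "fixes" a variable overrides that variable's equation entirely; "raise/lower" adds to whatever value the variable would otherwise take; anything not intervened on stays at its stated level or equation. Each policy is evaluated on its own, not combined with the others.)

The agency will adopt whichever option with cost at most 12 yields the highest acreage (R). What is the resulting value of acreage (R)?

-339

Policy A (K − 18):
  K = 153 − 18 = 135
  E = 58
  R = 220 − 5·135 + 2·58 = -339
Policy B (K := 169, E − 20):
  K = 169
  E = 58 − 20 = 38
  R = 220 − 5·169 + 2·38 = -549
Policy C (K + 11):
  K = 153 + 11 = 164
  E = 58
  R = 220 − 5·164 + 2·58 = -484
Comparing — Policy A: R=-339, Policy B: R=-549, Policy C: R=-484. Highest is -339 (Policy A).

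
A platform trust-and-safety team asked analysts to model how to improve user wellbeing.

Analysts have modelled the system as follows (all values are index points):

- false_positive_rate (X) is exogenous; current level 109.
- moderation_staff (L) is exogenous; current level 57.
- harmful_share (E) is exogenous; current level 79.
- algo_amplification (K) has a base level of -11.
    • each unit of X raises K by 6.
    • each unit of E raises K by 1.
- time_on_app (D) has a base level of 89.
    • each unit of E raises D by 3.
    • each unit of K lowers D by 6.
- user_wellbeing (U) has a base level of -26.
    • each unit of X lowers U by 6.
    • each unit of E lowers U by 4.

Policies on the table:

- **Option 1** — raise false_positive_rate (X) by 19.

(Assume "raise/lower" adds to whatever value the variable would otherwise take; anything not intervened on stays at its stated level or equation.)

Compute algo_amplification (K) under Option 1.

836

Option 1 (X + 19):
  X = 109 + 19 = 128
  E = 79
  K = -11 + 6·128 + 79 = 836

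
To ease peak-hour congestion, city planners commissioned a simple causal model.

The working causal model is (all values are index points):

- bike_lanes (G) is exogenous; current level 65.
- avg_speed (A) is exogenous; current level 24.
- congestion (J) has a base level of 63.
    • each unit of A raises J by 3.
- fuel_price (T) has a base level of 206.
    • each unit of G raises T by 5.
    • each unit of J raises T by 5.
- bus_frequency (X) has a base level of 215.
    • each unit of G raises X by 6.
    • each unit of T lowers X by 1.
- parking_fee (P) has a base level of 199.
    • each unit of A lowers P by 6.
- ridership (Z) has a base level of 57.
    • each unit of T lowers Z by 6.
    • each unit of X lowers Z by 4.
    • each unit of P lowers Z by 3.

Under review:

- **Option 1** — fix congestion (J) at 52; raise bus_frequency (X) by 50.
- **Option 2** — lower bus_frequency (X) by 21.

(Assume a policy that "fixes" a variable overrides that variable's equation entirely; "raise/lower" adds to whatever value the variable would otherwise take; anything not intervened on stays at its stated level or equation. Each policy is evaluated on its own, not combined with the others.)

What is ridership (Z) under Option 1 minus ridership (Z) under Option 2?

Option 1 (J := 52, X + 50):
  G = 65
  A = 24
  J = 52
  T = 206 + 5·65 + 5·52 = 791
  X = 215 + 6·65 − 791 (+50 from intervention) = -136
  P = 199 − 6·24 = 55
  Z = 57 − 6·791 − 4·(-136) − 3·55 = -4310
Option 2 (X − 21):
  G = 65
  A = 24
  J = 63 + 3·24 = 135
  T = 206 + 5·65 + 5·135 = 1206
  X = 215 + 6·65 − 1206 (−21 from intervention) = -622
  P = 199 − 6·24 = 55
  Z = 57 − 6·1206 − 4·(-622) − 3·55 = -4856
Z: -4310 − (-4856) = 546

546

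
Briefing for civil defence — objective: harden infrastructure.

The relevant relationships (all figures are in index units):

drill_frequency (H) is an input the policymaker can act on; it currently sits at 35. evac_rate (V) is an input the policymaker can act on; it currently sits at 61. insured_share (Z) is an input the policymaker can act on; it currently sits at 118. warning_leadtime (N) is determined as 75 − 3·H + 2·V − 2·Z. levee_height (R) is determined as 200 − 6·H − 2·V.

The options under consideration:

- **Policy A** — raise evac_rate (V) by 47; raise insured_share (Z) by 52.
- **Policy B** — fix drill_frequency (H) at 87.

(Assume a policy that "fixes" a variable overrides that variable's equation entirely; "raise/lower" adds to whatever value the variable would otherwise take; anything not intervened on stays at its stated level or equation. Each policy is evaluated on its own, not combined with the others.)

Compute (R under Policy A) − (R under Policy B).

218

Policy A (V + 47, Z + 52):
  H = 35
  V = 61 + 47 = 108
  R = 200 − 6·35 − 2·108 = -226
Policy B (H := 87):
  H = 87
  V = 61
  R = 200 − 6·87 − 2·61 = -444
R: -226 − (-444) = 218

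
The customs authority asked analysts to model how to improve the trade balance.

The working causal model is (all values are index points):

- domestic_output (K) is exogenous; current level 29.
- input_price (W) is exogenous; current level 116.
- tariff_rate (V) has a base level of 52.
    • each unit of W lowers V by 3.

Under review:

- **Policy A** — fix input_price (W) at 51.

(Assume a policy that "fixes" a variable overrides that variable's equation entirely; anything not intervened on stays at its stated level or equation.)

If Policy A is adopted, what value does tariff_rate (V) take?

-101

Policy A (W := 51):
  W = 51
  V = 52 − 3·51 = -101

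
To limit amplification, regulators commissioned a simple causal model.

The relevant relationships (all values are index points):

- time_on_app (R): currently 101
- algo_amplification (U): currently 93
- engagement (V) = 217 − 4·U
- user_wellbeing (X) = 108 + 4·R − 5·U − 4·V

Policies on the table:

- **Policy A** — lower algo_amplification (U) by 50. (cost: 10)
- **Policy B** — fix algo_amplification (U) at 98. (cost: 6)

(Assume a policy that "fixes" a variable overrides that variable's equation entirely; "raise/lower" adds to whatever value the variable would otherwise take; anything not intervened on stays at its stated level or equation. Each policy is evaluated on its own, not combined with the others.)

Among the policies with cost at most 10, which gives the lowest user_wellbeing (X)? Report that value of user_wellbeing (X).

Policy A (U − 50):
  R = 101
  U = 93 − 50 = 43
  V = 217 − 4·43 = 45
  X = 108 + 4·101 − 5·43 − 4·45 = 117
Policy B (U := 98):
  R = 101
  U = 98
  V = 217 − 4·98 = -175
  X = 108 + 4·101 − 5·98 − 4·(-175) = 722
Comparing — Policy A: X=117, Policy B: X=722. Lowest is 117 (Policy A).

117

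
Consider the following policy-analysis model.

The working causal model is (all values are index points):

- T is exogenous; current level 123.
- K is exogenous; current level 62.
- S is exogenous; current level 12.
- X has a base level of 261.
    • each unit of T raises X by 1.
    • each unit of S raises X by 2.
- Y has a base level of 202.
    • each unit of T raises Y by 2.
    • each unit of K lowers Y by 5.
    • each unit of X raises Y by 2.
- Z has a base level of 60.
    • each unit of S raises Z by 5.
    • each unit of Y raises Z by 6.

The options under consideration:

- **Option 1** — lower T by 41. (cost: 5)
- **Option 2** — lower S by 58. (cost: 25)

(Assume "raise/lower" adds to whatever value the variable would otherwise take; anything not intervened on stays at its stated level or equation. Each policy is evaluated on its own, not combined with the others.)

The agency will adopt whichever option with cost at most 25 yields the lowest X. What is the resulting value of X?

Option 1 (T − 41):
  T = 123 − 41 = 82
  S = 12
  X = 261 + 82 + 2·12 = 367
Option 2 (S − 58):
  T = 123
  S = 12 − 58 = -46
  X = 261 + 123 + 2·(-46) = 292
Comparing — Option 1: X=367, Option 2: X=292. Lowest is 292 (Option 2).

292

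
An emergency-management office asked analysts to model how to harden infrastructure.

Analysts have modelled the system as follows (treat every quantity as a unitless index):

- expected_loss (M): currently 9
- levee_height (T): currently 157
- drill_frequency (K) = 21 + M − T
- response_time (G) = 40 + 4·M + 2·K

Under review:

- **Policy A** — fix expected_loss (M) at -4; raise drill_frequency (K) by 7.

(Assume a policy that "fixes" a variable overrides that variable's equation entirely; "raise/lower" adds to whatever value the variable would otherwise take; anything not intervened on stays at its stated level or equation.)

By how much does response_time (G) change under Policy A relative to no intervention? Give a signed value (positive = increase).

-64

Baseline:
  M = 9
  T = 157
  K = 21 + 9 − 157 = -127
  G = 40 + 4·9 + 2·(-127) = -178
Policy A (M := -4, K + 7):
  M = -4
  T = 157
  K = 21 + (-4) − 157 (+7 from intervention) = -133
  G = 40 + 4·(-4) + 2·(-133) = -242
Change in G: -242 − (-178) = -64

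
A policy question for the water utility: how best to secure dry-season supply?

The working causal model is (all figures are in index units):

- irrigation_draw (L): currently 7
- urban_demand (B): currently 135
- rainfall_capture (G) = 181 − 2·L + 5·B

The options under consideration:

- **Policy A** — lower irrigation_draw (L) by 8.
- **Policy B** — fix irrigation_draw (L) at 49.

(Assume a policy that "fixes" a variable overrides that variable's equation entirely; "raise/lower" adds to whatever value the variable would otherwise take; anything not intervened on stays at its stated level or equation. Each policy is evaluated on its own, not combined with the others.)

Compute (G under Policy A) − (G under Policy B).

Policy A (L − 8):
  L = 7 − 8 = -1
  B = 135
  G = 181 − 2·(-1) + 5·135 = 858
Policy B (L := 49):
  L = 49
  B = 135
  G = 181 − 2·49 + 5·135 = 758
G: 858 − 758 = 100

100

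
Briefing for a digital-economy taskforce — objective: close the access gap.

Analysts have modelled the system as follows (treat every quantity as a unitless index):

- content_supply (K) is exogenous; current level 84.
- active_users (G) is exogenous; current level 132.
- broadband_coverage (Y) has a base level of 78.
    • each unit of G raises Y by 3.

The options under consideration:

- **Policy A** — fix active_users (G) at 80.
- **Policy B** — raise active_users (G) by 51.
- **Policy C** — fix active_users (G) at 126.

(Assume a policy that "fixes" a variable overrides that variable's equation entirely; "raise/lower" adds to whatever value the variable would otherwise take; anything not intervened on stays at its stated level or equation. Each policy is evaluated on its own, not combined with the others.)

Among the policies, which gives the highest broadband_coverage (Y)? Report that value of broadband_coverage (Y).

Policy A (G := 80):
  G = 80
  Y = 78 + 3·80 = 318
Policy B (G + 51):
  G = 132 + 51 = 183
  Y = 78 + 3·183 = 627
Policy C (G := 126):
  G = 126
  Y = 78 + 3·126 = 456
Comparing — Policy A: Y=318, Policy B: Y=627, Policy C: Y=456. Highest is 627 (Policy B).

627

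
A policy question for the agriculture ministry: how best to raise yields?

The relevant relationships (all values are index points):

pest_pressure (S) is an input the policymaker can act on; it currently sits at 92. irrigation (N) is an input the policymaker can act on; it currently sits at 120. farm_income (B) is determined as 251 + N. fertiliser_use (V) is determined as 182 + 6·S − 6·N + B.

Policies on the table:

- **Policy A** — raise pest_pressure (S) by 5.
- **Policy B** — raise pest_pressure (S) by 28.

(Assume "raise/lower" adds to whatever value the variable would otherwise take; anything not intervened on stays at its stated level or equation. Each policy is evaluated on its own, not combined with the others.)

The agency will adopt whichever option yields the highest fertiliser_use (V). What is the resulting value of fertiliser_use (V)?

553

Policy A (S + 5):
  S = 92 + 5 = 97
  N = 120
  B = 251 + 120 = 371
  V = 182 + 6·97 − 6·120 + 371 = 415
Policy B (S + 28):
  S = 92 + 28 = 120
  N = 120
  B = 251 + 120 = 371
  V = 182 + 6·120 − 6·120 + 371 = 553
Comparing — Policy A: V=415, Policy B: V=553. Highest is 553 (Policy B).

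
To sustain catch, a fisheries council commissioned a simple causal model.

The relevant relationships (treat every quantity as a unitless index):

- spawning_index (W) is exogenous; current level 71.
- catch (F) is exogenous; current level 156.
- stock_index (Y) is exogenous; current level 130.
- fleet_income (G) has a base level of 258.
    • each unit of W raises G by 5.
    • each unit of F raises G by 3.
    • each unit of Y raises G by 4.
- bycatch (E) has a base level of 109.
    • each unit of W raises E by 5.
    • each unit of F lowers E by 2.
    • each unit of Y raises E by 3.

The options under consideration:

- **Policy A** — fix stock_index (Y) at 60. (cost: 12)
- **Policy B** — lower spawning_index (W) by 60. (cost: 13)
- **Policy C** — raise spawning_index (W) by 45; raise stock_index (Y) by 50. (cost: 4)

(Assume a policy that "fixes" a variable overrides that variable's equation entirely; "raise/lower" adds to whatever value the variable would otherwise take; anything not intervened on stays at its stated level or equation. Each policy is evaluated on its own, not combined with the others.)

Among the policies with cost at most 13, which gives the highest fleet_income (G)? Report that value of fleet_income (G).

Policy A (Y := 60):
  W = 71
  F = 156
  Y = 60
  G = 258 + 5·71 + 3·156 + 4·60 = 1321
Policy B (W − 60):
  W = 71 − 60 = 11
  F = 156
  Y = 130
  G = 258 + 5·11 + 3·156 + 4·130 = 1301
Policy C (W + 45, Y + 50):
  W = 71 + 45 = 116
  F = 156
  Y = 130 + 50 = 180
  G = 258 + 5·116 + 3·156 + 4·180 = 2026
Comparing — Policy A: G=1321, Policy B: G=1301, Policy C: G=2026. Highest is 2026 (Policy C).

2026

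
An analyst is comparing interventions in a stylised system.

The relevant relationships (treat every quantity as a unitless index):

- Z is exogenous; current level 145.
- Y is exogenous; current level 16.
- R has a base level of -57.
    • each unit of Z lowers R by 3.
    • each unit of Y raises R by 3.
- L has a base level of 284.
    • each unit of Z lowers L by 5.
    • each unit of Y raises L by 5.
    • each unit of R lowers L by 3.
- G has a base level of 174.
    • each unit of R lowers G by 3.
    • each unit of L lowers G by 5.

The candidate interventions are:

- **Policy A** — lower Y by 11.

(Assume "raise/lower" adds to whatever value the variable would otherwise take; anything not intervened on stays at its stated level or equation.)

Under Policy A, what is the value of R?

-477

Policy A (Y − 11):
  Z = 145
  Y = 16 − 11 = 5
  R = -57 − 3·145 + 3·5 = -477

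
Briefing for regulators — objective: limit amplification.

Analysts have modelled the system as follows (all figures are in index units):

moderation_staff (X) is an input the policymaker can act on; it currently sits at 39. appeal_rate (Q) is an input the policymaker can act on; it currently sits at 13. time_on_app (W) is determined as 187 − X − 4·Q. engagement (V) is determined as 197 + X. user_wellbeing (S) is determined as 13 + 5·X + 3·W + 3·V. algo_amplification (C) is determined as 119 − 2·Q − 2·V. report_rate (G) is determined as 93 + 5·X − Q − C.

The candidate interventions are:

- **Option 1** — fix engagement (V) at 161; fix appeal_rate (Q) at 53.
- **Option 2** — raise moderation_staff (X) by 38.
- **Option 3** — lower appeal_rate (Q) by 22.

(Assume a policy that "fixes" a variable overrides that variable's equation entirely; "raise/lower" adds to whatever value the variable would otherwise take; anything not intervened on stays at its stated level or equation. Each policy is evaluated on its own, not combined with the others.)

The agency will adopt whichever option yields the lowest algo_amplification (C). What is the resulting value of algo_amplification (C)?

Option 1 (V := 161, Q := 53):
  X = 39
  Q = 53
  V = 161
  C = 119 − 2·53 − 2·161 = -309
Option 2 (X + 38):
  X = 39 + 38 = 77
  Q = 13
  V = 197 + 77 = 274
  C = 119 − 2·13 − 2·274 = -455
Option 3 (Q − 22):
  X = 39
  Q = 13 − 22 = -9
  V = 197 + 39 = 236
  C = 119 − 2·(-9) − 2·236 = -335
Comparing — Option 1: C=-309, Option 2: C=-455, Option 3: C=-335. Lowest is -455 (Option 2).

-455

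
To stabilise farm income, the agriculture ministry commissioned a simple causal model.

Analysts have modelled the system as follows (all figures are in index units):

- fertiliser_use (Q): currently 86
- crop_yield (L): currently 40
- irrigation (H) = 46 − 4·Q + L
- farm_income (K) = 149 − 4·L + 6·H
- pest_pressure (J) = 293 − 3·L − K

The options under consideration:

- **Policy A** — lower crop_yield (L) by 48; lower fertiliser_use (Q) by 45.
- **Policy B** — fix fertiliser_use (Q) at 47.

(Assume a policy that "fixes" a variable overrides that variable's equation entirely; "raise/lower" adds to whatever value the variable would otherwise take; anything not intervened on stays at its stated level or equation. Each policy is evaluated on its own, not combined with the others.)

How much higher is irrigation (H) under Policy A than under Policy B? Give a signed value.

Policy A (L − 48, Q − 45):
  Q = 86 − 45 = 41
  L = 40 − 48 = -8
  H = 46 − 4·41 + (-8) = -126
Policy B (Q := 47):
  Q = 47
  L = 40
  H = 46 − 4·47 + 40 = -102
H: -126 − (-102) = -24

-24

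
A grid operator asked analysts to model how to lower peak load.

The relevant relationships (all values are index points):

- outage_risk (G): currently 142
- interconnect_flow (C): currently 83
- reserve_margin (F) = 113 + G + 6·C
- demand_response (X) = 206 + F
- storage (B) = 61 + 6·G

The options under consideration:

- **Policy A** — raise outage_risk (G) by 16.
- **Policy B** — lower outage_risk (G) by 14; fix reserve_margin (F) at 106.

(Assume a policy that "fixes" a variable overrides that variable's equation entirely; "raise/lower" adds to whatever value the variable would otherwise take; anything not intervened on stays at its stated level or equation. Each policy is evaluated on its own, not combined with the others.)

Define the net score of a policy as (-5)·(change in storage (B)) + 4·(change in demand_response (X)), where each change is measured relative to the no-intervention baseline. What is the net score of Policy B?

Baseline:
  G = 142
  C = 83
  F = 113 + 142 + 6·83 = 753
  X = 206 + 753 = 959
  B = 61 + 6·142 = 913
Policy B (G − 14, F := 106):
  G = 142 − 14 = 128
  C = 83
  F = 106
  X = 206 + 106 = 312
  B = 61 + 6·128 = 829
ΔB = 829 − 913 = -84; ΔX = 312 − 959 = -647
Score = (-5)·(-84) + 4·(-647) = -2168

-2168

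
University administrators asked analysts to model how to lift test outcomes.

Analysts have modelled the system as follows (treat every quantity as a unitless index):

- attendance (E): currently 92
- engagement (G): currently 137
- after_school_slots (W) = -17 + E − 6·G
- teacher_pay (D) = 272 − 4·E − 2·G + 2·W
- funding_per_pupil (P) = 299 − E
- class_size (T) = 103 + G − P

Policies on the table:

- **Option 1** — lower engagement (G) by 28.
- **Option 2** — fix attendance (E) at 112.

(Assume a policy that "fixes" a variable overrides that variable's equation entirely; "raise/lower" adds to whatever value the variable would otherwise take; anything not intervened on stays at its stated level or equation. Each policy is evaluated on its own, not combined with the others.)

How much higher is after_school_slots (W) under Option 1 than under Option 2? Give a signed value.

Option 1 (G − 28):
  E = 92
  G = 137 − 28 = 109
  W = -17 + 92 − 6·109 = -579
Option 2 (E := 112):
  E = 112
  G = 137
  W = -17 + 112 − 6·137 = -727
W: -579 − (-727) = 148

148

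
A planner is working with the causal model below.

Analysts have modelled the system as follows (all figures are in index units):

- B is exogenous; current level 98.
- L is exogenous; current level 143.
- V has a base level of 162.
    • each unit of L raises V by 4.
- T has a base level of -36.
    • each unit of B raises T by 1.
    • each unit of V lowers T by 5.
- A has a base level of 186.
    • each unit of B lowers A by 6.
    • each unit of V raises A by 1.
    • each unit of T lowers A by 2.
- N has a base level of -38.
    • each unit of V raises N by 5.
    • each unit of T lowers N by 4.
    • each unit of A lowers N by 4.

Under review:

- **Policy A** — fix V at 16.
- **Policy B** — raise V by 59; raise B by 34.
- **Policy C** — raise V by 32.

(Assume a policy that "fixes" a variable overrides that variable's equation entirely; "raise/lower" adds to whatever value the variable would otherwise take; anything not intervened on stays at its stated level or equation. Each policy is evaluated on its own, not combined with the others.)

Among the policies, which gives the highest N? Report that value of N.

1514

Policy A (V := 16):
  B = 98
  L = 143
  V = 16
  T = -36 + 98 − 5·16 = -18
  A = 186 − 6·98 + 16 − 2·(-18) = -350
  N = -38 + 5·16 − 4·(-18) − 4·(-350) = 1514
Policy B (V + 59, B + 34):
  B = 98 + 34 = 132
  L = 143
  V = 162 + 4·143 (+59 from intervention) = 793
  T = -36 + 132 − 5·793 = -3869
  A = 186 − 6·132 + 793 − 2·(-3869) = 7925
  N = -38 + 5·793 − 4·(-3869) − 4·7925 = -12297
Policy C (V + 32):
  B = 98
  L = 143
  V = 162 + 4·143 (+32 from intervention) = 766
  T = -36 + 98 − 5·766 = -3768
  A = 186 − 6·98 + 766 − 2·(-3768) = 7900
  N = -38 + 5·766 − 4·(-3768) − 4·7900 = -12736
Comparing — Policy A: N=1514, Policy B: N=-12297, Policy C: N=-12736. Highest is 1514 (Policy A).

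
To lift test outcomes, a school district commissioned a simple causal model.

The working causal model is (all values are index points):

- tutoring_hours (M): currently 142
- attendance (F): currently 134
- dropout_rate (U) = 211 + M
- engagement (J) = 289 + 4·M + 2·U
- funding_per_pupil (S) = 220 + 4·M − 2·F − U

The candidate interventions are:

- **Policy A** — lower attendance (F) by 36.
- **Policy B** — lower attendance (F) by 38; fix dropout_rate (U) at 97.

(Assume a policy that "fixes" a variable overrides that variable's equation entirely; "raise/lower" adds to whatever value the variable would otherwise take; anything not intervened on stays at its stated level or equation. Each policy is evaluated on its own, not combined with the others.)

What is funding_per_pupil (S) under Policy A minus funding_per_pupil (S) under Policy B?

Policy A (F − 36):
  M = 142
  F = 134 − 36 = 98
  U = 211 + 142 = 353
  S = 220 + 4·142 − 2·98 − 353 = 239
Policy B (F − 38, U := 97):
  M = 142
  F = 134 − 38 = 96
  U = 97
  S = 220 + 4·142 − 2·96 − 97 = 499
S: 239 − 499 = -260

-260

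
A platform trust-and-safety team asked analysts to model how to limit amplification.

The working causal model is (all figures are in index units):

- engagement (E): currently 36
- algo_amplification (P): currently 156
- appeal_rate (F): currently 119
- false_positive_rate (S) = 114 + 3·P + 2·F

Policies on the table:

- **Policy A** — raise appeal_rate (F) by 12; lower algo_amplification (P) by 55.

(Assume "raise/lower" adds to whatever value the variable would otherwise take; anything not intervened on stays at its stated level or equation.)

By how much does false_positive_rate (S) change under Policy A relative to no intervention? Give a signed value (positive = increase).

-141

Baseline:
  P = 156
  F = 119
  S = 114 + 3·156 + 2·119 = 820
Policy A (F + 12, P − 55):
  P = 156 − 55 = 101
  F = 119 + 12 = 131
  S = 114 + 3·101 + 2·131 = 679
Change in S: 679 − 820 = -141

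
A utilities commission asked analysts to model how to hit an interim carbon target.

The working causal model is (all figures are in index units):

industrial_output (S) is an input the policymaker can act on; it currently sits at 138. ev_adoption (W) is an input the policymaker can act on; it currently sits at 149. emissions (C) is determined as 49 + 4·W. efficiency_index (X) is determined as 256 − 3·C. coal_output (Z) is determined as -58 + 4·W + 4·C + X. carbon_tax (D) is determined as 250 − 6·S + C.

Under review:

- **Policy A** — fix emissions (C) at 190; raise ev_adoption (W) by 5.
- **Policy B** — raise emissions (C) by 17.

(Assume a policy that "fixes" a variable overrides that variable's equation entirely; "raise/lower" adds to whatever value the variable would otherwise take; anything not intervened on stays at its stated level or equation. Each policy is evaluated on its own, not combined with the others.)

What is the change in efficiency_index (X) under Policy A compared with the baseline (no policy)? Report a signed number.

Baseline:
  W = 149
  C = 49 + 4·149 = 645
  X = 256 − 3·645 = -1679
Policy A (C := 190, W + 5):
  W = 149 + 5 = 154
  C = 190
  X = 256 − 3·190 = -314
Change in X: -314 − (-1679) = 1365

1365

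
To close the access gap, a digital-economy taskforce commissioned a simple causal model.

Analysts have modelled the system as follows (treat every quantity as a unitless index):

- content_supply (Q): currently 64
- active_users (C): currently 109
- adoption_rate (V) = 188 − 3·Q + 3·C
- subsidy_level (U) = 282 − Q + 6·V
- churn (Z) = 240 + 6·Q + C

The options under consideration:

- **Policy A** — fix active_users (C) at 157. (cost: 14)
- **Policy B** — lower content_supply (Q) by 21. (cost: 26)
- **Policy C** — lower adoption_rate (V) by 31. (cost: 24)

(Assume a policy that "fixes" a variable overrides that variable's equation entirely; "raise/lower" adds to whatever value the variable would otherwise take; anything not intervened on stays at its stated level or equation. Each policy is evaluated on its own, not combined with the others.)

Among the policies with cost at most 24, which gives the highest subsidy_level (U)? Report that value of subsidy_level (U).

Policy A (C := 157):
  Q = 64
  C = 157
  V = 188 − 3·64 + 3·157 = 467
  U = 282 − 64 + 6·467 = 3020
Policy C (V − 31):
  Q = 64
  C = 109
  V = 188 − 3·64 + 3·109 (−31 from intervention) = 292
  U = 282 − 64 + 6·292 = 1970
Comparing — Policy A: U=3020, Policy C: U=1970. Highest is 3020 (Policy A).

3020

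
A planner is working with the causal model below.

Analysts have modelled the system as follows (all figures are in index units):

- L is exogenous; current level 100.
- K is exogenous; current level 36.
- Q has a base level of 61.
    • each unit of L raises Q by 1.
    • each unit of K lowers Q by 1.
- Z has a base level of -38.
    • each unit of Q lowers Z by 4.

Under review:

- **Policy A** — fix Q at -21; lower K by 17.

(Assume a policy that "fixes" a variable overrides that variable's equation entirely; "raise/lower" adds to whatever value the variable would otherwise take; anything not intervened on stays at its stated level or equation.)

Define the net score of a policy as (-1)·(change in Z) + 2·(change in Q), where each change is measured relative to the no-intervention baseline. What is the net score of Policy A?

-876

Baseline:
  L = 100
  K = 36
  Q = 61 + 100 − 36 = 125
  Z = -38 − 4·125 = -538
Policy A (Q := -21, K − 17):
  L = 100
  K = 36 − 17 = 19
  Q = -21
  Z = -38 − 4·(-21) = 46
ΔZ = 46 − (-538) = 584; ΔQ = -21 − 125 = -146
Score = (-1)·584 + 2·(-146) = -876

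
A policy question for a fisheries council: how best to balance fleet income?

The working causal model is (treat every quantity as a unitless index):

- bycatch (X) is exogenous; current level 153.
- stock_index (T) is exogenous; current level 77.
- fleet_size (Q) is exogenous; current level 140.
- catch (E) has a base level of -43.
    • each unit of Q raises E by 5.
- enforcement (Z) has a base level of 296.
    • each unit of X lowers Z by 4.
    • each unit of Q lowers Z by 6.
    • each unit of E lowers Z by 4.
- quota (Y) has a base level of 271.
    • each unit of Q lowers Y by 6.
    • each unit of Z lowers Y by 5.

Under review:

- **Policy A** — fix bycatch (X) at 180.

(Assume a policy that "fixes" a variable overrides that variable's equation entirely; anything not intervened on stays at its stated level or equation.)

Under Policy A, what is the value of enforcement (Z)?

-3892

Policy A (X := 180):
  X = 180
  Q = 140
  E = -43 + 5·140 = 657
  Z = 296 − 4·180 − 6·140 − 4·657 = -3892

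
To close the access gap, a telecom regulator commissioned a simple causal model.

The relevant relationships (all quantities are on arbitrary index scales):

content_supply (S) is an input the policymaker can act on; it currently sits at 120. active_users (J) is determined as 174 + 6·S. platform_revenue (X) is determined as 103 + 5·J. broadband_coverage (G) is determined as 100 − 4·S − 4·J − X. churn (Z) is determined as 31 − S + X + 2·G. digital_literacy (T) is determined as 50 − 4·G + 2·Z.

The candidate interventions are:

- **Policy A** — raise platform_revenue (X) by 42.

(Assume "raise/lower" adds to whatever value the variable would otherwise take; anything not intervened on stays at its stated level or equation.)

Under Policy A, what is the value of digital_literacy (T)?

Policy A (X + 42):
  S = 120
  J = 174 + 6·120 = 894
  X = 103 + 5·894 (+42 from intervention) = 4615
  G = 100 − 4·120 − 4·894 − 4615 = -8571
  Z = 31 − 120 + 4615 + 2·(-8571) = -12616
  T = 50 − 4·(-8571) + 2·(-12616) = 9102

9102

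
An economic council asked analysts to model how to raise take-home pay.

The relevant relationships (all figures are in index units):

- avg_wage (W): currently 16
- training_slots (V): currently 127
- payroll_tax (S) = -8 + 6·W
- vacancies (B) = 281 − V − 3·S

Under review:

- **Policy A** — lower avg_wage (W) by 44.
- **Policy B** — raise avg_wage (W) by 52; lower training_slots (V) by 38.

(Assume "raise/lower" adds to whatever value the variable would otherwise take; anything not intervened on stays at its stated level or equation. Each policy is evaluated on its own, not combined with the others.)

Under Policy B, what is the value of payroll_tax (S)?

400

Policy B (W + 52, V − 38):
  W = 16 + 52 = 68
  S = -8 + 6·68 = 400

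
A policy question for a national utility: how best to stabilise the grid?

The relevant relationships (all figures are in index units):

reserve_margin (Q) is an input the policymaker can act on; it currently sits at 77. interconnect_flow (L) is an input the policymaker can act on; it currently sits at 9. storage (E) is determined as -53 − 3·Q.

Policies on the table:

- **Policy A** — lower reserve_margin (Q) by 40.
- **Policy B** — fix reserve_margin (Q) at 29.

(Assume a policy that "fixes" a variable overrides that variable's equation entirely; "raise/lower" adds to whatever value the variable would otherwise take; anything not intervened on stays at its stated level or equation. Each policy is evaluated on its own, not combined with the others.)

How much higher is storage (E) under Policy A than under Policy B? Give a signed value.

-24

Policy A (Q − 40):
  Q = 77 − 40 = 37
  E = -53 − 3·37 = -164
Policy B (Q := 29):
  Q = 29
  E = -53 − 3·29 = -140
E: -164 − (-140) = -24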